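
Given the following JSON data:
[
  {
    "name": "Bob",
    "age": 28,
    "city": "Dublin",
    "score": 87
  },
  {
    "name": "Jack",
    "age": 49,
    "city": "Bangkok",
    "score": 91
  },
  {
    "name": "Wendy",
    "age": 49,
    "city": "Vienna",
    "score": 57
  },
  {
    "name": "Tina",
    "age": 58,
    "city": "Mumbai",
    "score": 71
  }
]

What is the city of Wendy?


Looking up record where name = Wendy
Record index: 2
Field 'city' = Vienna

ANSWER: Vienna


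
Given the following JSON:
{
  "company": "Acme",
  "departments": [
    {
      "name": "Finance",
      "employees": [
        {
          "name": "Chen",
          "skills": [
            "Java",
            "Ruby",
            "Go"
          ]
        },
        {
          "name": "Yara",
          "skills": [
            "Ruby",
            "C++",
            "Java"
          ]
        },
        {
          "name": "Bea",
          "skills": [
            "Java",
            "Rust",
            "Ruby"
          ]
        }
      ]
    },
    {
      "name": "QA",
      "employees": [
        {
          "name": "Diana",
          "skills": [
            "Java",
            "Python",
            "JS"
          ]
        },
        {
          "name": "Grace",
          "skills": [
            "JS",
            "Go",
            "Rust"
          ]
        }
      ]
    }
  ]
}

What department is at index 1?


Path: departments[1].name
Value: QA

ANSWER: QA


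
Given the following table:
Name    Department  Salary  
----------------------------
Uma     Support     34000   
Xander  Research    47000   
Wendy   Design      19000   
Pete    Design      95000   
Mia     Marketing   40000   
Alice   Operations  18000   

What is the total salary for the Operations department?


Operations department members:
  Alice: 18000
Total = 18000 = 18000

ANSWER: 18000


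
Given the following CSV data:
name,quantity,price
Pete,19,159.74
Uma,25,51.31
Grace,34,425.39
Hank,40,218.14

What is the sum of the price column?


Values in 'price' column:
  Row 1: 159.74
  Row 2: 51.31
  Row 3: 425.39
  Row 4: 218.14
Sum = 159.74 + 51.31 + 425.39 + 218.14 = 854.58

ANSWER: 854.58


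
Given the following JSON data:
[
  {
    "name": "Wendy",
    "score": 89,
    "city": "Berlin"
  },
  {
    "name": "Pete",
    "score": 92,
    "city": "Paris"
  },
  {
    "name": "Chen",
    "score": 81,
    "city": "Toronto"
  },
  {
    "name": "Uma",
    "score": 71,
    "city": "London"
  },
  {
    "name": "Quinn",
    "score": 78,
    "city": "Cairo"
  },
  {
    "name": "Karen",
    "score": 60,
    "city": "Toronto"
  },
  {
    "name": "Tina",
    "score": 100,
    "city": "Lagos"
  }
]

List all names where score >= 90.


Filtering records where score >= 90:
  Wendy (score=89) -> no
  Pete (score=92) -> YES
  Chen (score=81) -> no
  Uma (score=71) -> no
  Quinn (score=78) -> no
  Karen (score=60) -> no
  Tina (score=100) -> YES


ANSWER: Pete, Tina


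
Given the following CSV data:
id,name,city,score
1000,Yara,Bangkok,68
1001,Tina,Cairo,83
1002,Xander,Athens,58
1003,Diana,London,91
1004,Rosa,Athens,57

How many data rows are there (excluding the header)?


Counting rows (excluding header):
Header: id,name,city,score
Data rows: 5

ANSWER: 5


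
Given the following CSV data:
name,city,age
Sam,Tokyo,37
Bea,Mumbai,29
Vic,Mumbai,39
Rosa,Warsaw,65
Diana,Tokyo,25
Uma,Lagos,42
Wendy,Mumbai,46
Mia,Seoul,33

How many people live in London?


Scanning city column for 'London':
Total matches: 0

ANSWER: 0


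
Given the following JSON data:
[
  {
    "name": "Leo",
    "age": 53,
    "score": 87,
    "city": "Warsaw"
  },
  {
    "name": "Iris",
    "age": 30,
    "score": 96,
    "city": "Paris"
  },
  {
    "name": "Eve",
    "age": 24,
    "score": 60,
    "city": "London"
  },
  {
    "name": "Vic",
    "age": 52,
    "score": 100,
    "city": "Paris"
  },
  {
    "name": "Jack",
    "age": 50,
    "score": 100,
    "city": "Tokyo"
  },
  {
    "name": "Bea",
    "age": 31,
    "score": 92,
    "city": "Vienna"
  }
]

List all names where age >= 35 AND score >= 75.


Checking both conditions:
  Leo (age=53, score=87) -> YES
  Iris (age=30, score=96) -> no
  Eve (age=24, score=60) -> no
  Vic (age=52, score=100) -> YES
  Jack (age=50, score=100) -> YES
  Bea (age=31, score=92) -> no


ANSWER: Leo, Vic, Jack


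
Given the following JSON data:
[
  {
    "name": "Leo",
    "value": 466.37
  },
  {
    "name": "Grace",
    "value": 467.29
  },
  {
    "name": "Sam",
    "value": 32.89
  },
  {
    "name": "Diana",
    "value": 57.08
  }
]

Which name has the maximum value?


Comparing values:
  Leo: 466.37
  Grace: 467.29
  Sam: 32.89
  Diana: 57.08
Maximum: Grace (467.29)

ANSWER: Grace


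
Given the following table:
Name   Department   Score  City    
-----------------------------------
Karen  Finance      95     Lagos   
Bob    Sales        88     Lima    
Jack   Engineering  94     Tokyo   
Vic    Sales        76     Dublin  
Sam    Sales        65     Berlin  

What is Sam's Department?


Row 5: Sam
Department = Sales

ANSWER: Sales


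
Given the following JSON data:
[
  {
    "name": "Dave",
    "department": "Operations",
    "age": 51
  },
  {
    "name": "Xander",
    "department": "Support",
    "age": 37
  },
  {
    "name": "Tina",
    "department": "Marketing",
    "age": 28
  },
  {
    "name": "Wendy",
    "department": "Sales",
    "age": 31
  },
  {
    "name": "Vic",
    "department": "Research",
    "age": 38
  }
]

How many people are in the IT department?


Scanning records for department = IT
  No matches found
Count: 0

ANSWER: 0


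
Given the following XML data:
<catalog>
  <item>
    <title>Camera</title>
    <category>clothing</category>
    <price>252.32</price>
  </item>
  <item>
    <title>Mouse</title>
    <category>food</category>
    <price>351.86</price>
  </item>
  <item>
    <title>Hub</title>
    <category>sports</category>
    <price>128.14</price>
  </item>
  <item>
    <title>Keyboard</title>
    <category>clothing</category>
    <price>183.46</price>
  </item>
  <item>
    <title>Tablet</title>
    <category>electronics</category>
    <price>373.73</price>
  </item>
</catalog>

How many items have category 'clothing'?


Scanning <item> elements for <category>clothing</category>:
  Item 1: Camera -> MATCH
  Item 4: Keyboard -> MATCH
Count: 2

ANSWER: 2


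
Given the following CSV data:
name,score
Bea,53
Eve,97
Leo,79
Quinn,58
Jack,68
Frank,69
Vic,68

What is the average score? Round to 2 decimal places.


Scores: 53, 97, 79, 58, 68, 69, 68
Sum = 492
Count = 7
Average = 492 / 7 = 70.29

ANSWER: 70.29


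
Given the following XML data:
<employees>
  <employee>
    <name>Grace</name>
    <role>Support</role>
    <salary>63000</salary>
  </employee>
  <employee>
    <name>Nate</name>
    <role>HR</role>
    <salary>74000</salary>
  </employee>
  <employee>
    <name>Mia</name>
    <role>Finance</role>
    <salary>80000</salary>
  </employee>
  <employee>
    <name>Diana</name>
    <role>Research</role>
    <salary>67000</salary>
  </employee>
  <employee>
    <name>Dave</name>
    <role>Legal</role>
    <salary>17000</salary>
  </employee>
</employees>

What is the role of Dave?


Searching for <employee> with <name>Dave</name>
Found at position 5
<role>Legal</role>

ANSWER: Legal


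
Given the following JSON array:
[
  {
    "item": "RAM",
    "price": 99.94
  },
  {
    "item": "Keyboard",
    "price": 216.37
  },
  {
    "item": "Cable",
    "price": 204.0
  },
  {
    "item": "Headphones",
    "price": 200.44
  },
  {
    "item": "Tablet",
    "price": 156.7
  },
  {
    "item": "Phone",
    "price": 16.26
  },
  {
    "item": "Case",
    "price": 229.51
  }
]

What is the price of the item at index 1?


Array index 1 -> Keyboard
price = 216.37

ANSWER: 216.37


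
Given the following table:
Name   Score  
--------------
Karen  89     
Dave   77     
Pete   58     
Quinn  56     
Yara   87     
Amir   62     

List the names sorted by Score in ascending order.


Sorting by Score (ascending):
  Quinn: 56
  Pete: 58
  Amir: 62
  Dave: 77
  Yara: 87
  Karen: 89


ANSWER: Quinn, Pete, Amir, Dave, Yara, Karen


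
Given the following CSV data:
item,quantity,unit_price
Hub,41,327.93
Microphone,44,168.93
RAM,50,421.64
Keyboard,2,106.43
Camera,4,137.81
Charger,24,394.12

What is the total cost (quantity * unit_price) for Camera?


Row: Camera
quantity = 4
unit_price = 137.81
total = 4 * 137.81 = 551.24

ANSWER: 551.24


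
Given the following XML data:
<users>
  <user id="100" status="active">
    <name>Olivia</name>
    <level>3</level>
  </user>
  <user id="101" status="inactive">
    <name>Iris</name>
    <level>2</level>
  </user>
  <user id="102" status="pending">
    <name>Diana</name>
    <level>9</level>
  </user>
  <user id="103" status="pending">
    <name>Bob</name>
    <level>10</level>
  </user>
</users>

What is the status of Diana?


Finding user with name = Diana
user id="102" status="pending"

ANSWER: pending


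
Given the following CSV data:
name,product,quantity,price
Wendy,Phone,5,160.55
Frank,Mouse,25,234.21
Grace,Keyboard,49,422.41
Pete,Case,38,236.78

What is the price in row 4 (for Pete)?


Row 4: Pete
Column 'price' = 236.78

ANSWER: 236.78


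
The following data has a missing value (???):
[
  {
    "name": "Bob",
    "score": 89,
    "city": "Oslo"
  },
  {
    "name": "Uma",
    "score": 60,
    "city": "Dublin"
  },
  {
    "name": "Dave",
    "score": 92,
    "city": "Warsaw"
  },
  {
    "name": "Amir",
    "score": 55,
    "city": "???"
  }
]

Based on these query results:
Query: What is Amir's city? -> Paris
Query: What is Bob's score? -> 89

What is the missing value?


The missing value is Amir's city
From query: Amir's city = Paris

ANSWER: Paris


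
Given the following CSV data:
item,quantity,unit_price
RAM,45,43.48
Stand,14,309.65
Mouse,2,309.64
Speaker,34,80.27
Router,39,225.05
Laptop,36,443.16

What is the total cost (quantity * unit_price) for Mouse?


Row: Mouse
quantity = 2
unit_price = 309.64
total = 2 * 309.64 = 619.28

ANSWER: 619.28


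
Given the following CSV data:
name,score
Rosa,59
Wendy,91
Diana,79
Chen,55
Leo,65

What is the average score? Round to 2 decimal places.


Scores: 59, 91, 79, 55, 65
Sum = 349
Count = 5
Average = 349 / 5 = 69.80

ANSWER: 69.80


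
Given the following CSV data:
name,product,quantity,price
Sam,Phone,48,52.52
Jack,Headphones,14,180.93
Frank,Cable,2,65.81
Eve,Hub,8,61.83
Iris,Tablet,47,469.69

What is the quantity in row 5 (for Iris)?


Row 5: Iris
Column 'quantity' = 47

ANSWER: 47


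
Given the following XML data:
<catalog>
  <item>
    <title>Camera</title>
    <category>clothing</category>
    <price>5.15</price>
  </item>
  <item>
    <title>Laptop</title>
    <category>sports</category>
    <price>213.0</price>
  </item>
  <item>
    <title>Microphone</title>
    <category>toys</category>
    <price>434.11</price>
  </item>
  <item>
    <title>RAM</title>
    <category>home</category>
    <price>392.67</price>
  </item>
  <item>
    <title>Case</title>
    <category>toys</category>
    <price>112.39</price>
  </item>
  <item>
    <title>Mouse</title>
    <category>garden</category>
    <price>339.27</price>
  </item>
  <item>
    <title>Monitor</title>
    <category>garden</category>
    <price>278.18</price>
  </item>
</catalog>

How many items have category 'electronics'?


Scanning <item> elements for <category>electronics</category>:
Count: 0

ANSWER: 0


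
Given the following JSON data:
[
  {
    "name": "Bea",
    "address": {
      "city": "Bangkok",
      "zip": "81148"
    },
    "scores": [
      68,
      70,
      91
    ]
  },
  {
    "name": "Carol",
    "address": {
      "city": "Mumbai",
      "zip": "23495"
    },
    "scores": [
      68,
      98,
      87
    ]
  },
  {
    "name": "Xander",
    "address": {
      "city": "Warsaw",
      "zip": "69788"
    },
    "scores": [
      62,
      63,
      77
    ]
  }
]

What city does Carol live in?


Path: records[1].address.city
Value: Mumbai

ANSWER: Mumbai


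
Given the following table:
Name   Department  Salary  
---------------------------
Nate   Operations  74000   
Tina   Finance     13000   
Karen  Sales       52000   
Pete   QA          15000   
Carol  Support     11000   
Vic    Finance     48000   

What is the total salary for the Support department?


Support department members:
  Carol: 11000
Total = 11000 = 11000

ANSWER: 11000


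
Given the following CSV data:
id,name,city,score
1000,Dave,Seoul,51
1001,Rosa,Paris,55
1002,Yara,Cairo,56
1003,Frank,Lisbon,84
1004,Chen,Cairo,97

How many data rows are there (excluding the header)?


Counting rows (excluding header):
Header: id,name,city,score
Data rows: 5

ANSWER: 5


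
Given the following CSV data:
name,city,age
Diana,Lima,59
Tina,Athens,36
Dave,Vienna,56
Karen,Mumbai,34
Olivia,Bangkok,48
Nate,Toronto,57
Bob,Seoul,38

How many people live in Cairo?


Scanning city column for 'Cairo':
Total matches: 0

ANSWER: 0


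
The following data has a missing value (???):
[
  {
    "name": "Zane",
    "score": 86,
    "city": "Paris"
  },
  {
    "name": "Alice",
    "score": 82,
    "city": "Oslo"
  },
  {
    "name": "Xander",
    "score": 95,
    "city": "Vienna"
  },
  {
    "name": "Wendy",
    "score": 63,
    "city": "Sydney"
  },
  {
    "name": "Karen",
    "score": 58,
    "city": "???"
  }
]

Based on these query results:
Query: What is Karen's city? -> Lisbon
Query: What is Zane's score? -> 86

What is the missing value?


The missing value is Karen's city
From query: Karen's city = Lisbon

ANSWER: Lisbon


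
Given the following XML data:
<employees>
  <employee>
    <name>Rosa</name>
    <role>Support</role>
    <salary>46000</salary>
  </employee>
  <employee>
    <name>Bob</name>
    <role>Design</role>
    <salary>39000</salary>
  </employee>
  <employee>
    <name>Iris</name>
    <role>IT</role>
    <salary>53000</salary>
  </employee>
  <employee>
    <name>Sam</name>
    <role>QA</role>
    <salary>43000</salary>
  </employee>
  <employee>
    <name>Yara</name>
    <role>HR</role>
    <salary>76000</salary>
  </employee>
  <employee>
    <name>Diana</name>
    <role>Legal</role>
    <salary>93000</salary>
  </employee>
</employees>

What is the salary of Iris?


Searching for <employee> with <name>Iris</name>
Found at position 3
<salary>53000</salary>

ANSWER: 53000


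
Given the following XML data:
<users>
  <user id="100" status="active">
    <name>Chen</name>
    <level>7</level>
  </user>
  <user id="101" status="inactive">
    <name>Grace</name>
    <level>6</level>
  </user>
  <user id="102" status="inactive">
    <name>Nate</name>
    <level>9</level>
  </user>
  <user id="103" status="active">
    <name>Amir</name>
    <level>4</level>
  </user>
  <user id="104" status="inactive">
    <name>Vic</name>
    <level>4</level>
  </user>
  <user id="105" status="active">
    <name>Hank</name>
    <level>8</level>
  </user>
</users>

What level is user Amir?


Finding user: Amir
<level>4</level>

ANSWER: 4


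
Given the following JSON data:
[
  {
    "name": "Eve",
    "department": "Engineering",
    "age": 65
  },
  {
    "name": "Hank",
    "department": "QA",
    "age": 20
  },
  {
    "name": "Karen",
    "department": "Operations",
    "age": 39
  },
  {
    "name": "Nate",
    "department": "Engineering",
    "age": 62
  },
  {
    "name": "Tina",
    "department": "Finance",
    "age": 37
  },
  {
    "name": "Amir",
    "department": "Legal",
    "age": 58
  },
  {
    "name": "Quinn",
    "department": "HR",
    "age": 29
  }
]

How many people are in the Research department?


Scanning records for department = Research
  No matches found
Count: 0

ANSWER: 0


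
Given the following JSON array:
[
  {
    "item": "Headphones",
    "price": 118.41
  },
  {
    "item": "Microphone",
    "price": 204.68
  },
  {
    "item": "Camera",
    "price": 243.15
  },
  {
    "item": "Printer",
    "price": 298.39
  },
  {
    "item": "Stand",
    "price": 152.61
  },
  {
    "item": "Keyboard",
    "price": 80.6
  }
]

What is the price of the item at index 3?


Array index 3 -> Printer
price = 298.39

ANSWER: 298.39


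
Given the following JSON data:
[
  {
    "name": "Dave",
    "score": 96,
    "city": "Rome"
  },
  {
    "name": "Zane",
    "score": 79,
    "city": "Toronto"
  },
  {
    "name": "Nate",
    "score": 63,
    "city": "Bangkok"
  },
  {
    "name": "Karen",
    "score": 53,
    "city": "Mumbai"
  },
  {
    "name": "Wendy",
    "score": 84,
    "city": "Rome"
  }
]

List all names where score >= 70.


Filtering records where score >= 70:
  Dave (score=96) -> YES
  Zane (score=79) -> YES
  Nate (score=63) -> no
  Karen (score=53) -> no
  Wendy (score=84) -> YES


ANSWER: Dave, Zane, Wendy


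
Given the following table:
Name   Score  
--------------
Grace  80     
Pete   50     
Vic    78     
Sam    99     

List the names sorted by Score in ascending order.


Sorting by Score (ascending):
  Pete: 50
  Vic: 78
  Grace: 80
  Sam: 99


ANSWER: Pete, Vic, Grace, Sam


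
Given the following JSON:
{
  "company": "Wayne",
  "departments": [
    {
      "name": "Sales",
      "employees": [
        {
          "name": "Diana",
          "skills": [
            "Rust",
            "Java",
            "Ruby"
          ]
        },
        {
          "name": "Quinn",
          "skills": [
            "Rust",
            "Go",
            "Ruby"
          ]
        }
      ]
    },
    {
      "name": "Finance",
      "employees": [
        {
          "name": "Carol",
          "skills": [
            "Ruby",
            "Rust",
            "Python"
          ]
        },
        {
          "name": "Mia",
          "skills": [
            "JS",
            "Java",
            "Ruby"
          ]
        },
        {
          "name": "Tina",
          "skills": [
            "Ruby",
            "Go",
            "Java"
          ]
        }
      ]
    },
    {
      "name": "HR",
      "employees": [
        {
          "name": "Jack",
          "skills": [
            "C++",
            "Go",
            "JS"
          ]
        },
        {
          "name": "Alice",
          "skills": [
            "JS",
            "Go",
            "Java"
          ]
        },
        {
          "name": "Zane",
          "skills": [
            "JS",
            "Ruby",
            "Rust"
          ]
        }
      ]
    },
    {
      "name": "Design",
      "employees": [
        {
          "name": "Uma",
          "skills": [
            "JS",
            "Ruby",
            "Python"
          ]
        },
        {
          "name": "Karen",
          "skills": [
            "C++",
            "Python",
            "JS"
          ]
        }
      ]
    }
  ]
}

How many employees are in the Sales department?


Path: departments[0].employees
Count: 2

ANSWER: 2


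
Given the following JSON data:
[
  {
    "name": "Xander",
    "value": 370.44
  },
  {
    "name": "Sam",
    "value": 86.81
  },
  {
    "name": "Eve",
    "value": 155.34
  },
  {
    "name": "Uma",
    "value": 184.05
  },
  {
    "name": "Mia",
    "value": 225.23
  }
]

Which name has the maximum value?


Comparing values:
  Xander: 370.44
  Sam: 86.81
  Eve: 155.34
  Uma: 184.05
  Mia: 225.23
Maximum: Xander (370.44)

ANSWER: Xander


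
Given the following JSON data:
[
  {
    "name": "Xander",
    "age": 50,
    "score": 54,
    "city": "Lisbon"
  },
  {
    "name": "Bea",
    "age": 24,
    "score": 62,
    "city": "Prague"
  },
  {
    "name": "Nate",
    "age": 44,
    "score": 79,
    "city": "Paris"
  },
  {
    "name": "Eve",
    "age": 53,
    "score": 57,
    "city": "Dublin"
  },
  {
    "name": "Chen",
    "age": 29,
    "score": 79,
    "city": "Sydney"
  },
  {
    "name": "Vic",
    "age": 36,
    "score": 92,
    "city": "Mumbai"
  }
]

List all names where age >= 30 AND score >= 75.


Checking both conditions:
  Xander (age=50, score=54) -> no
  Bea (age=24, score=62) -> no
  Nate (age=44, score=79) -> YES
  Eve (age=53, score=57) -> no
  Chen (age=29, score=79) -> no
  Vic (age=36, score=92) -> YES


ANSWER: Nate, Vic


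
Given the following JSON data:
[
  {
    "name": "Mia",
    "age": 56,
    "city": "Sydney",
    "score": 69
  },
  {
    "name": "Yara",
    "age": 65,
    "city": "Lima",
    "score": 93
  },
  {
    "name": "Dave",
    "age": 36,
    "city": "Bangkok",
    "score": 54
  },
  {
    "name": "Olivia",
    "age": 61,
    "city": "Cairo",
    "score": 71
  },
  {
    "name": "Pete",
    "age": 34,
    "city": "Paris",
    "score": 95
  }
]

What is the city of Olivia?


Looking up record where name = Olivia
Record index: 3
Field 'city' = Cairo

ANSWER: Cairo


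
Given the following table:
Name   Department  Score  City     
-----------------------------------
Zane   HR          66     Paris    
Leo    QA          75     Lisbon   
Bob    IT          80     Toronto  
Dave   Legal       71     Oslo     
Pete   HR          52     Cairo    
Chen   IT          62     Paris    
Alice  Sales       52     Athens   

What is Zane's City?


Row 1: Zane
City = Paris

ANSWER: Paris


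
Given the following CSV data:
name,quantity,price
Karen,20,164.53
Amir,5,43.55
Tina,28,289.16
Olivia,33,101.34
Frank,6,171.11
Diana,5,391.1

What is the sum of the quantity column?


Values in 'quantity' column:
  Row 1: 20
  Row 2: 5
  Row 3: 28
  Row 4: 33
  Row 5: 6
  Row 6: 5
Sum = 20 + 5 + 28 + 33 + 6 + 5 = 97

ANSWER: 97


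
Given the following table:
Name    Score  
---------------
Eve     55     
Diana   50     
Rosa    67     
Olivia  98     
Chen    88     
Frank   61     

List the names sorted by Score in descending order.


Sorting by Score (descending):
  Olivia: 98
  Chen: 88
  Rosa: 67
  Frank: 61
  Eve: 55
  Diana: 50


ANSWER: Olivia, Chen, Rosa, Frank, Eve, Diana


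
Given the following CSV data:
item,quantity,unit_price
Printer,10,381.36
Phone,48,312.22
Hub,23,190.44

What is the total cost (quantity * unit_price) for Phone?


Row: Phone
quantity = 48
unit_price = 312.22
total = 48 * 312.22 = 14986.56

ANSWER: 14986.56


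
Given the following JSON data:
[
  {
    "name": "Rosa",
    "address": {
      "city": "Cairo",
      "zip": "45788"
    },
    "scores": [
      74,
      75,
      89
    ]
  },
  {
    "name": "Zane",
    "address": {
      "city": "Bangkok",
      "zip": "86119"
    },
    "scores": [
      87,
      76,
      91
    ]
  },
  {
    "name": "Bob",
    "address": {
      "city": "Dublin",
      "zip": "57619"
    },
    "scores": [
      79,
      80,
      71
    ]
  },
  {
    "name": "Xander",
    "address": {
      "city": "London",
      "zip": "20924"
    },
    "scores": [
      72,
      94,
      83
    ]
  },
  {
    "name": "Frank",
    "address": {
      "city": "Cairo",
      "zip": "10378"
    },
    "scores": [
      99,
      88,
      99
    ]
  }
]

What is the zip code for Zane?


Path: records[1].address.zip
Value: 86119

ANSWER: 86119


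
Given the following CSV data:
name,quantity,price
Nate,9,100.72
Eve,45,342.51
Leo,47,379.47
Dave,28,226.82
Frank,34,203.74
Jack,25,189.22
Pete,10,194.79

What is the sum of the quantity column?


Values in 'quantity' column:
  Row 1: 9
  Row 2: 45
  Row 3: 47
  Row 4: 28
  Row 5: 34
  Row 6: 25
  Row 7: 10
Sum = 9 + 45 + 47 + 28 + 34 + 25 + 10 = 198

ANSWER: 198


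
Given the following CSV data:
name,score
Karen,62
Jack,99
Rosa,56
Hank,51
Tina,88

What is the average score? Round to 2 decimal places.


Scores: 62, 99, 56, 51, 88
Sum = 356
Count = 5
Average = 356 / 5 = 71.20

ANSWER: 71.20


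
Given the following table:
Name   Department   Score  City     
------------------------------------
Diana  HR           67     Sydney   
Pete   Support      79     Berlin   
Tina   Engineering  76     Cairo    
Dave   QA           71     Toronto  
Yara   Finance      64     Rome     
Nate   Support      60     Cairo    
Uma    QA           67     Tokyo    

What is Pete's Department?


Row 2: Pete
Department = Support

ANSWER: Support


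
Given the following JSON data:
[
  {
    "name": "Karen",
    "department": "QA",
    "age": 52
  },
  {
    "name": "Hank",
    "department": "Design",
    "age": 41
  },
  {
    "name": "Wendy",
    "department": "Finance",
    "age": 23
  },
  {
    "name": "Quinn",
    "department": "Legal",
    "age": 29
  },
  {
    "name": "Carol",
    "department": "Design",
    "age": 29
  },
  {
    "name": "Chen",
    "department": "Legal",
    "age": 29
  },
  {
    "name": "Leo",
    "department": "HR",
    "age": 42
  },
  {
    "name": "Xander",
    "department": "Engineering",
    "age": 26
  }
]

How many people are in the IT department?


Scanning records for department = IT
  No matches found
Count: 0

ANSWER: 0


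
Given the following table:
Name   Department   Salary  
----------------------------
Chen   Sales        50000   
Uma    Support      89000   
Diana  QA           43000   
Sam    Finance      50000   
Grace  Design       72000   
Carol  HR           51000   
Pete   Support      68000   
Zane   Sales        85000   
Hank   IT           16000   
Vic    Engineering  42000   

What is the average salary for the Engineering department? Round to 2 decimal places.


Engineering department members:
  Vic: 42000
Sum = 42000
Count = 1
Average = 42000 / 1 = 42000.00

ANSWER: 42000.00


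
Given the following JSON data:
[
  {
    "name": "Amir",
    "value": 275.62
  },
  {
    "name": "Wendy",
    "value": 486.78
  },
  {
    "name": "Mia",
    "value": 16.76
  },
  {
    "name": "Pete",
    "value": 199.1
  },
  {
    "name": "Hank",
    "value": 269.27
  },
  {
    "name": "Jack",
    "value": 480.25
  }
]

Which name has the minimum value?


Comparing values:
  Amir: 275.62
  Wendy: 486.78
  Mia: 16.76
  Pete: 199.1
  Hank: 269.27
  Jack: 480.25
Minimum: Mia (16.76)

ANSWER: Mia


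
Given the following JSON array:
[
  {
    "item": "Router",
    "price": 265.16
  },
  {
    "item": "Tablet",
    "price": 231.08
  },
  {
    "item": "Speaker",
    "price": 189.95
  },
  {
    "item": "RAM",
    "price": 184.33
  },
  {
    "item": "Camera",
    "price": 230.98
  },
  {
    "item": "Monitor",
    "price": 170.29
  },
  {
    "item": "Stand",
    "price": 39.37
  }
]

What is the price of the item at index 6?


Array index 6 -> Stand
price = 39.37

ANSWER: 39.37


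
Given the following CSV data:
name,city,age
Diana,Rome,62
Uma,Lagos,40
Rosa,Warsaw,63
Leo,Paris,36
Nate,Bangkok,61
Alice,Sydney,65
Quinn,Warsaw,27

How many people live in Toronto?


Scanning city column for 'Toronto':
Total matches: 0

ANSWER: 0


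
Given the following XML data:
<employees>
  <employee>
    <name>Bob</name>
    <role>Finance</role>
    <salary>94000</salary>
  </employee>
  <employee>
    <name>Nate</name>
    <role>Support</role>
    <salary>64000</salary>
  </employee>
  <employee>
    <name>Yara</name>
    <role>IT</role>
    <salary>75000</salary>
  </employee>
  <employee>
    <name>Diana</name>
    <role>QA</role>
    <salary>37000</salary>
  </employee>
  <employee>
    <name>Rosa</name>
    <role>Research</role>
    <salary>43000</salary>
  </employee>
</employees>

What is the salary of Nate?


Searching for <employee> with <name>Nate</name>
Found at position 2
<salary>64000</salary>

ANSWER: 64000


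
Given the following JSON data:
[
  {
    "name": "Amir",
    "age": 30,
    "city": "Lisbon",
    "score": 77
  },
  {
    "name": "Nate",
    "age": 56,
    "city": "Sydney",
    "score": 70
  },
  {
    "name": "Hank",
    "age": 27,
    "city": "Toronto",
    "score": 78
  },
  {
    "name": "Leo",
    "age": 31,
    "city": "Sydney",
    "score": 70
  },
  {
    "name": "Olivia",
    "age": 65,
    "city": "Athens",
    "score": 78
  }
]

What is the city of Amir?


Looking up record where name = Amir
Record index: 0
Field 'city' = Lisbon

ANSWER: Lisbon


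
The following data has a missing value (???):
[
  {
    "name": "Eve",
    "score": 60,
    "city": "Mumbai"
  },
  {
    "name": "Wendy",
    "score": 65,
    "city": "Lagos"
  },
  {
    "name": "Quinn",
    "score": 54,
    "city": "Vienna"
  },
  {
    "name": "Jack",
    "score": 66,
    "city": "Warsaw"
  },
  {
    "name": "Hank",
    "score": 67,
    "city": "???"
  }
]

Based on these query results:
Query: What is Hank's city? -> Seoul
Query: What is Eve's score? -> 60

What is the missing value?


The missing value is Hank's city
From query: Hank's city = Seoul

ANSWER: Seoul


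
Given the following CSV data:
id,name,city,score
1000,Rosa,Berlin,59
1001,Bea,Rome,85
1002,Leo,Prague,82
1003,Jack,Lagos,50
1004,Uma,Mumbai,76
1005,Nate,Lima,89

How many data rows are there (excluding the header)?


Counting rows (excluding header):
Header: id,name,city,score
Data rows: 6

ANSWER: 6


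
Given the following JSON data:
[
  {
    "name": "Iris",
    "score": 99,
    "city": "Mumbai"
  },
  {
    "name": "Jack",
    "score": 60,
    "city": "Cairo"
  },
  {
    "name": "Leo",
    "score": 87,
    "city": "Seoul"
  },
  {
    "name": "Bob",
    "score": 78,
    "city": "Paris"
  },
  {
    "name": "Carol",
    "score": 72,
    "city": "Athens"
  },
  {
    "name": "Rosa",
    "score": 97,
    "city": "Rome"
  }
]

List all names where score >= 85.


Filtering records where score >= 85:
  Iris (score=99) -> YES
  Jack (score=60) -> no
  Leo (score=87) -> YES
  Bob (score=78) -> no
  Carol (score=72) -> no
  Rosa (score=97) -> YES


ANSWER: Iris, Leo, Rosa


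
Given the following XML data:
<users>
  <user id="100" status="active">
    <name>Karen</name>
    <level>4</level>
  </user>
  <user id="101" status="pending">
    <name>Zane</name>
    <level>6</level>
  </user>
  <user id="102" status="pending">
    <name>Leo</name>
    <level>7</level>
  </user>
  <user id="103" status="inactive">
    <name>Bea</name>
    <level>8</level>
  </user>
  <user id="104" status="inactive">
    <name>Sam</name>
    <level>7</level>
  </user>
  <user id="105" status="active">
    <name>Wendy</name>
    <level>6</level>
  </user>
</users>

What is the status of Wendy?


Finding user with name = Wendy
user id="105" status="active"

ANSWER: active


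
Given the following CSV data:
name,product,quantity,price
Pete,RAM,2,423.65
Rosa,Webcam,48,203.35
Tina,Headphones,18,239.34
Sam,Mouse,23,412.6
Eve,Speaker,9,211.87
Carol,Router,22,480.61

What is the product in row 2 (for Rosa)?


Row 2: Rosa
Column 'product' = Webcam

ANSWER: Webcam


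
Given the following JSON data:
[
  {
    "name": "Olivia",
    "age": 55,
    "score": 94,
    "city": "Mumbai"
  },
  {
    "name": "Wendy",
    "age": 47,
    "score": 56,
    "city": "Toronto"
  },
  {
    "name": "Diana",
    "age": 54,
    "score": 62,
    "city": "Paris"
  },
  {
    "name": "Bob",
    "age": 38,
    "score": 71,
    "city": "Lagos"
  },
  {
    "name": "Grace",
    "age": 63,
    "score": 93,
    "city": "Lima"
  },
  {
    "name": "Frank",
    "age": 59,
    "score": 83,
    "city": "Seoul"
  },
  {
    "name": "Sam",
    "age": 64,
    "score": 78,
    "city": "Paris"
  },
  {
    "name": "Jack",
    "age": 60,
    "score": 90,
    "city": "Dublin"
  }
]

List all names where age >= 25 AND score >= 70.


Checking both conditions:
  Olivia (age=55, score=94) -> YES
  Wendy (age=47, score=56) -> no
  Diana (age=54, score=62) -> no
  Bob (age=38, score=71) -> YES
  Grace (age=63, score=93) -> YES
  Frank (age=59, score=83) -> YES
  Sam (age=64, score=78) -> YES
  Jack (age=60, score=90) -> YES


ANSWER: Olivia, Bob, Grace, Frank, Sam, Jack


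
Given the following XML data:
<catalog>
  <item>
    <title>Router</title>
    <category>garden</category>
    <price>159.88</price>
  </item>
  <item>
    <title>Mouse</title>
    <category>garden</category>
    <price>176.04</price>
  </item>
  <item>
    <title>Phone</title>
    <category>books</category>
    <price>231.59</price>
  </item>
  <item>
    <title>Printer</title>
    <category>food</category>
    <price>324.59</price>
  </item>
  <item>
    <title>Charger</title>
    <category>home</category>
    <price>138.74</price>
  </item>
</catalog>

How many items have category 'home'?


Scanning <item> elements for <category>home</category>:
  Item 5: Charger -> MATCH
Count: 1

ANSWER: 1


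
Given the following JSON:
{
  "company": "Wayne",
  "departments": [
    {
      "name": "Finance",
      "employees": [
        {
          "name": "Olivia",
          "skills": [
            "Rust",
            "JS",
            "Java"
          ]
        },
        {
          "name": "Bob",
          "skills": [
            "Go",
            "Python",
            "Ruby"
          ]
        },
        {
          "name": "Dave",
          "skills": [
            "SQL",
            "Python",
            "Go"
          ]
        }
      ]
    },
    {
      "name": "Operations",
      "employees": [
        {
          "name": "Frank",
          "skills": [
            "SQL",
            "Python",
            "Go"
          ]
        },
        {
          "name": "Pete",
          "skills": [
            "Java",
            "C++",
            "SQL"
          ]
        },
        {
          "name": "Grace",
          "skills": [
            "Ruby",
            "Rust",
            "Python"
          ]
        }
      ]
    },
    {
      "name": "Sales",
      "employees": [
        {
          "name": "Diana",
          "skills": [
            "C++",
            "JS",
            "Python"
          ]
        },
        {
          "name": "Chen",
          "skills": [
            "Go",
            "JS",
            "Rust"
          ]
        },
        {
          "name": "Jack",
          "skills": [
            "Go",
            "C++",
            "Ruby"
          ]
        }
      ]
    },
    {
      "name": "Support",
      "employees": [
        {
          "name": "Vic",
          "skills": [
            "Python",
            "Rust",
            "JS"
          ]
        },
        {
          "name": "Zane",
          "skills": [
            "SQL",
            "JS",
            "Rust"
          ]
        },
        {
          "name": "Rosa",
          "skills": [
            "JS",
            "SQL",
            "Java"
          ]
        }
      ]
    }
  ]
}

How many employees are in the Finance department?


Path: departments[0].employees
Count: 3

ANSWER: 3


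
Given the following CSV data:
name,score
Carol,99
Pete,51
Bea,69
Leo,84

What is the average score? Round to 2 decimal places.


Scores: 99, 51, 69, 84
Sum = 303
Count = 4
Average = 303 / 4 = 75.75

ANSWER: 75.75


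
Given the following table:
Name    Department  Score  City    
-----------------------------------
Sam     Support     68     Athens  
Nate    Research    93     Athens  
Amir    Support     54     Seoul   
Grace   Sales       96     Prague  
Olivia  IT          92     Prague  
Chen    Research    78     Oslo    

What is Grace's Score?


Row 4: Grace
Score = 96

ANSWER: 96


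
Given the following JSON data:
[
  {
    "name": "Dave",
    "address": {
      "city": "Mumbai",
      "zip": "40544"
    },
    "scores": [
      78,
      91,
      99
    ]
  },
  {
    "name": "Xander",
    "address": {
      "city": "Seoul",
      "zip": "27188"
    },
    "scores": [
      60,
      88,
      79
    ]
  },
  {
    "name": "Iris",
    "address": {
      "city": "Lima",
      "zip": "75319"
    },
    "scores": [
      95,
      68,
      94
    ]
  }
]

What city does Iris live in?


Path: records[2].address.city
Value: Lima

ANSWER: Lima


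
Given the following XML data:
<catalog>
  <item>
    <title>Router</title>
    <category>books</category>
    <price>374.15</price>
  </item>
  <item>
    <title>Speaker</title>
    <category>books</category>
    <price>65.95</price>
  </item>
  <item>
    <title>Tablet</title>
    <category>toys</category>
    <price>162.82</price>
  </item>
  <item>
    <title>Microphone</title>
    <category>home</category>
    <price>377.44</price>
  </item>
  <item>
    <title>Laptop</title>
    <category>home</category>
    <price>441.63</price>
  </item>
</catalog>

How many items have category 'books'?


Scanning <item> elements for <category>books</category>:
  Item 1: Router -> MATCH
  Item 2: Speaker -> MATCH
Count: 2

ANSWER: 2


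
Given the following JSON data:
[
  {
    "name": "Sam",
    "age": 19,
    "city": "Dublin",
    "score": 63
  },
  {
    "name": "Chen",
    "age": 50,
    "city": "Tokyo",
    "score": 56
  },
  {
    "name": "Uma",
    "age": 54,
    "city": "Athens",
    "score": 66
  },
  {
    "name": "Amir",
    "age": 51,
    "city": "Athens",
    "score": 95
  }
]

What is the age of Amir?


Looking up record where name = Amir
Record index: 3
Field 'age' = 51

ANSWER: 51


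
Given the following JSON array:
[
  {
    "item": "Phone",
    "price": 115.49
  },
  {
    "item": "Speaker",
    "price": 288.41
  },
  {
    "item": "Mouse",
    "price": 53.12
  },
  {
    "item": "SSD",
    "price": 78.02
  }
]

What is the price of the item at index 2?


Array index 2 -> Mouse
price = 53.12

ANSWER: 53.12


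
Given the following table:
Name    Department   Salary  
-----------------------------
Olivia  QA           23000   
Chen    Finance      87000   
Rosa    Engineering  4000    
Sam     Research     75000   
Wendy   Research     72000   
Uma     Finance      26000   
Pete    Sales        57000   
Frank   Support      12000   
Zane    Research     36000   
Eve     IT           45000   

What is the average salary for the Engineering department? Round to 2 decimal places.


Engineering department members:
  Rosa: 4000
Sum = 4000
Count = 1
Average = 4000 / 1 = 4000.00

ANSWER: 4000.00


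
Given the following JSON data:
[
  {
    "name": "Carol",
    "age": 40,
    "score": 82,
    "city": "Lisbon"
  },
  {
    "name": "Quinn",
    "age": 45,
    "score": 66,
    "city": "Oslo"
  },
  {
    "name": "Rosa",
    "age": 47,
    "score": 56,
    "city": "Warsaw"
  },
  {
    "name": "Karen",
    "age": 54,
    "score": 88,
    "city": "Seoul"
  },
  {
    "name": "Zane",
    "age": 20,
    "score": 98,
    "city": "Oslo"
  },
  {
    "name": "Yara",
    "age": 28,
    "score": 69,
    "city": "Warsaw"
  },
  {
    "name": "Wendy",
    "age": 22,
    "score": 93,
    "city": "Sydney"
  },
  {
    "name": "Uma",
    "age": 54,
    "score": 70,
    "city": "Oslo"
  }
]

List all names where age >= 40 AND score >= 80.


Checking both conditions:
  Carol (age=40, score=82) -> YES
  Quinn (age=45, score=66) -> no
  Rosa (age=47, score=56) -> no
  Karen (age=54, score=88) -> YES
  Zane (age=20, score=98) -> no
  Yara (age=28, score=69) -> no
  Wendy (age=22, score=93) -> no
  Uma (age=54, score=70) -> no


ANSWER: Carol, Karen


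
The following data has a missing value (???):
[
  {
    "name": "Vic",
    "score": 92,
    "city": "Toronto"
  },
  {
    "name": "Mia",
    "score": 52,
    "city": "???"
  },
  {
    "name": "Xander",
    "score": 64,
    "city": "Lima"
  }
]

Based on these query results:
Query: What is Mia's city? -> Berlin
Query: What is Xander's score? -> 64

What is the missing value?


The missing value is Mia's city
From query: Mia's city = Berlin

ANSWER: Berlin


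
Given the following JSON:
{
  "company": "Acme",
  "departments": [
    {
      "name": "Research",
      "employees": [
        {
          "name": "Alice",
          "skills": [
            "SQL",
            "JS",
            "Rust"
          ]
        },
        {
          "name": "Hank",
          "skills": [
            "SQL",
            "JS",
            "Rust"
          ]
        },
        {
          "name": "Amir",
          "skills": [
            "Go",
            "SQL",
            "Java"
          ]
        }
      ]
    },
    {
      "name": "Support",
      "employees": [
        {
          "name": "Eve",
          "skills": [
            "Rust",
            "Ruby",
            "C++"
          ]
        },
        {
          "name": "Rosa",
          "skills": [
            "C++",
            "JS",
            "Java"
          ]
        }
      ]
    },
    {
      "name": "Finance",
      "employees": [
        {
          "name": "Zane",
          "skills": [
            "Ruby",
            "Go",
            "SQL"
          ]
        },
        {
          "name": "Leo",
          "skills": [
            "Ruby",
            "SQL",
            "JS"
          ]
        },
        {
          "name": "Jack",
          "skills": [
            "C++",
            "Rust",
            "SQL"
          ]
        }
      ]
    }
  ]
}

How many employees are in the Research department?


Path: departments[0].employees
Count: 3

ANSWER: 3
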